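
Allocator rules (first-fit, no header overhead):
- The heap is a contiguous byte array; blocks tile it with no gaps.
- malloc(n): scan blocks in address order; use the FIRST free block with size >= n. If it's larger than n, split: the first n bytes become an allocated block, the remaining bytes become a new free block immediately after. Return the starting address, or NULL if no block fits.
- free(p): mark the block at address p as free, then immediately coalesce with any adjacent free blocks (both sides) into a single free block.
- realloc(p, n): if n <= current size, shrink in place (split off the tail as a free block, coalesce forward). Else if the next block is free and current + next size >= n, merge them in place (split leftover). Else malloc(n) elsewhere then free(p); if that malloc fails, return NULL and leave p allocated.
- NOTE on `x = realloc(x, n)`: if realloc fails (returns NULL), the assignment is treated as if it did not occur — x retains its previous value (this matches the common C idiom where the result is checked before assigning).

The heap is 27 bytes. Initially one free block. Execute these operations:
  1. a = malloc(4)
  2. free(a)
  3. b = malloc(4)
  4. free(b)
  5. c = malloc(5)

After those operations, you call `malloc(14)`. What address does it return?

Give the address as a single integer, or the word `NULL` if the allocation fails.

Op 1: a = malloc(4) -> a = 0; heap: [0-3 ALLOC][4-26 FREE]
Op 2: free(a) -> (freed a); heap: [0-26 FREE]
Op 3: b = malloc(4) -> b = 0; heap: [0-3 ALLOC][4-26 FREE]
Op 4: free(b) -> (freed b); heap: [0-26 FREE]
Op 5: c = malloc(5) -> c = 0; heap: [0-4 ALLOC][5-26 FREE]
malloc(14): first-fit scan over [0-4 ALLOC][5-26 FREE] -> 5

Answer: 5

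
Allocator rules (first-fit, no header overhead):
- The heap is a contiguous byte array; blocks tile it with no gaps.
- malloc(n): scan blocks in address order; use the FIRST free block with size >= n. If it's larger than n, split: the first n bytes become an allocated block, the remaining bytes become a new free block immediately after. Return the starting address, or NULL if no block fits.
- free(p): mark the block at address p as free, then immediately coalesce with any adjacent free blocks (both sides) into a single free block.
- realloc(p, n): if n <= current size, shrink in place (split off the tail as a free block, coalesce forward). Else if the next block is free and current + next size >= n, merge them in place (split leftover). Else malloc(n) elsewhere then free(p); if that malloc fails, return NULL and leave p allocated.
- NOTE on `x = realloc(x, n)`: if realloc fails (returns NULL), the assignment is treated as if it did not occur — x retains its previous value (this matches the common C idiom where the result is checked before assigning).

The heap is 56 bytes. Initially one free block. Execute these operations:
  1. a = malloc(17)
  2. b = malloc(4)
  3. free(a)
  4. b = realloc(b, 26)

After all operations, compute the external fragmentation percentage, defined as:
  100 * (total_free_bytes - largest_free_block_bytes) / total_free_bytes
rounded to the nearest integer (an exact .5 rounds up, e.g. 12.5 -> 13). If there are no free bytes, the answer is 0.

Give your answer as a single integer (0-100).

Answer: 43

Derivation:
Op 1: a = malloc(17) -> a = 0; heap: [0-16 ALLOC][17-55 FREE]
Op 2: b = malloc(4) -> b = 17; heap: [0-16 ALLOC][17-20 ALLOC][21-55 FREE]
Op 3: free(a) -> (freed a); heap: [0-16 FREE][17-20 ALLOC][21-55 FREE]
Op 4: b = realloc(b, 26) -> b = 17; heap: [0-16 FREE][17-42 ALLOC][43-55 FREE]
Free blocks: [17 13] total_free=30 largest=17 -> 100*(30-17)/30 = 1300/30 ≈ 43.333 -> rounds to 43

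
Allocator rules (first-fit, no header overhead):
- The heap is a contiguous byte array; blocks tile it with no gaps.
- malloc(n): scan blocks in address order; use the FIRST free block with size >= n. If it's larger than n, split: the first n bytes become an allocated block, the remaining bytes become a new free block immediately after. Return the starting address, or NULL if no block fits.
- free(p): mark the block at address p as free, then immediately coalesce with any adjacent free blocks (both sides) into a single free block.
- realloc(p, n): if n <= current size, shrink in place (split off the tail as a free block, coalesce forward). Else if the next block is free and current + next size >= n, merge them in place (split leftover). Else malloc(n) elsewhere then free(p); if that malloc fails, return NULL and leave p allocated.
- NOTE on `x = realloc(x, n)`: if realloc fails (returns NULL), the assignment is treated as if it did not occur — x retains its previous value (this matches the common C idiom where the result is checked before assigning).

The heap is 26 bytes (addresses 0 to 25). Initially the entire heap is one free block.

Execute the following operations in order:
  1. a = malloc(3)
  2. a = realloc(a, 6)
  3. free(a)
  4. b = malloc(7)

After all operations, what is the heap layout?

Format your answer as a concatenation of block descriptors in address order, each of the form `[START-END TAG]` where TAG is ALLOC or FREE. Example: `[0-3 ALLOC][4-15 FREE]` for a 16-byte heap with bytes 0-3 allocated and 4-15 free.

Answer: [0-6 ALLOC][7-25 FREE]

Derivation:
Op 1: a = malloc(3) -> a = 0; heap: [0-2 ALLOC][3-25 FREE]
Op 2: a = realloc(a, 6) -> a = 0; heap: [0-5 ALLOC][6-25 FREE]
Op 3: free(a) -> (freed a); heap: [0-25 FREE]
Op 4: b = malloc(7) -> b = 0; heap: [0-6 ALLOC][7-25 FREE]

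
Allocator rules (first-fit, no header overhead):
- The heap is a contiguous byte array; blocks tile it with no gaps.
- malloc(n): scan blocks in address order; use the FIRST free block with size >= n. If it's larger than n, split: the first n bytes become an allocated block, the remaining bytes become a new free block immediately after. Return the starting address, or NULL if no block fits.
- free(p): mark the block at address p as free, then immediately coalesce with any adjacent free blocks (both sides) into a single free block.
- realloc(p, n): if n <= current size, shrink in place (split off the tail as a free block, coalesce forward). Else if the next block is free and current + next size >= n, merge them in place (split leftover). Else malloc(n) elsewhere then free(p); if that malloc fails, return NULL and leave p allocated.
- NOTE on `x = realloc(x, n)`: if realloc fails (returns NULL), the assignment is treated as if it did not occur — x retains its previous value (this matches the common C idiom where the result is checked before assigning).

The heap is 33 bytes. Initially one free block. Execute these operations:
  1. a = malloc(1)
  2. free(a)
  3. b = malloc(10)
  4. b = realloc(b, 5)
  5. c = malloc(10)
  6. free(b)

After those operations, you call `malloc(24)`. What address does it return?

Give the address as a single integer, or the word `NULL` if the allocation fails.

Answer: NULL

Derivation:
Op 1: a = malloc(1) -> a = 0; heap: [0-0 ALLOC][1-32 FREE]
Op 2: free(a) -> (freed a); heap: [0-32 FREE]
Op 3: b = malloc(10) -> b = 0; heap: [0-9 ALLOC][10-32 FREE]
Op 4: b = realloc(b, 5) -> b = 0; heap: [0-4 ALLOC][5-32 FREE]
Op 5: c = malloc(10) -> c = 5; heap: [0-4 ALLOC][5-14 ALLOC][15-32 FREE]
Op 6: free(b) -> (freed b); heap: [0-4 FREE][5-14 ALLOC][15-32 FREE]
malloc(24): first-fit scan over [0-4 FREE][5-14 ALLOC][15-32 FREE] -> NULL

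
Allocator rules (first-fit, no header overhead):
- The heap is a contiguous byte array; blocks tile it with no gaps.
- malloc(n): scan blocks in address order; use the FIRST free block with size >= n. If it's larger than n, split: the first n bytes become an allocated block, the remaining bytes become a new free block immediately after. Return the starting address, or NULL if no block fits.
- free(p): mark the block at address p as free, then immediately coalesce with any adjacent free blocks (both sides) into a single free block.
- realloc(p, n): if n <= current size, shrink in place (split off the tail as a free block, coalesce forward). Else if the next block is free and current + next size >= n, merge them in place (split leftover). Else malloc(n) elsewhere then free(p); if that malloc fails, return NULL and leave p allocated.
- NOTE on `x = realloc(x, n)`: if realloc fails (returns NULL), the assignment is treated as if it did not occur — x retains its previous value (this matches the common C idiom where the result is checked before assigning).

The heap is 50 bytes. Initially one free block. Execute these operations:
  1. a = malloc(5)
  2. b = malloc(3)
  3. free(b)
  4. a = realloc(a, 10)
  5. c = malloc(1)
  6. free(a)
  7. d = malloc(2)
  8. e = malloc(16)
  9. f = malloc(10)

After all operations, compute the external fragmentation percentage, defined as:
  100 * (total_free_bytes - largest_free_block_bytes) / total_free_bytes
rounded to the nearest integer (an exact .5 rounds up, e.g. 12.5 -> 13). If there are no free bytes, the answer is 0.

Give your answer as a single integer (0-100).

Op 1: a = malloc(5) -> a = 0; heap: [0-4 ALLOC][5-49 FREE]
Op 2: b = malloc(3) -> b = 5; heap: [0-4 ALLOC][5-7 ALLOC][8-49 FREE]
Op 3: free(b) -> (freed b); heap: [0-4 ALLOC][5-49 FREE]
Op 4: a = realloc(a, 10) -> a = 0; heap: [0-9 ALLOC][10-49 FREE]
Op 5: c = malloc(1) -> c = 10; heap: [0-9 ALLOC][10-10 ALLOC][11-49 FREE]
Op 6: free(a) -> (freed a); heap: [0-9 FREE][10-10 ALLOC][11-49 FREE]
Op 7: d = malloc(2) -> d = 0; heap: [0-1 ALLOC][2-9 FREE][10-10 ALLOC][11-49 FREE]
Op 8: e = malloc(16) -> e = 11; heap: [0-1 ALLOC][2-9 FREE][10-10 ALLOC][11-26 ALLOC][27-49 FREE]
Op 9: f = malloc(10) -> f = 27; heap: [0-1 ALLOC][2-9 FREE][10-10 ALLOC][11-26 ALLOC][27-36 ALLOC][37-49 FREE]
Free blocks: [8 13] total_free=21 largest=13 -> 100*(21-13)/21 = 800/21 ≈ 38.095 -> rounds to 38

Answer: 38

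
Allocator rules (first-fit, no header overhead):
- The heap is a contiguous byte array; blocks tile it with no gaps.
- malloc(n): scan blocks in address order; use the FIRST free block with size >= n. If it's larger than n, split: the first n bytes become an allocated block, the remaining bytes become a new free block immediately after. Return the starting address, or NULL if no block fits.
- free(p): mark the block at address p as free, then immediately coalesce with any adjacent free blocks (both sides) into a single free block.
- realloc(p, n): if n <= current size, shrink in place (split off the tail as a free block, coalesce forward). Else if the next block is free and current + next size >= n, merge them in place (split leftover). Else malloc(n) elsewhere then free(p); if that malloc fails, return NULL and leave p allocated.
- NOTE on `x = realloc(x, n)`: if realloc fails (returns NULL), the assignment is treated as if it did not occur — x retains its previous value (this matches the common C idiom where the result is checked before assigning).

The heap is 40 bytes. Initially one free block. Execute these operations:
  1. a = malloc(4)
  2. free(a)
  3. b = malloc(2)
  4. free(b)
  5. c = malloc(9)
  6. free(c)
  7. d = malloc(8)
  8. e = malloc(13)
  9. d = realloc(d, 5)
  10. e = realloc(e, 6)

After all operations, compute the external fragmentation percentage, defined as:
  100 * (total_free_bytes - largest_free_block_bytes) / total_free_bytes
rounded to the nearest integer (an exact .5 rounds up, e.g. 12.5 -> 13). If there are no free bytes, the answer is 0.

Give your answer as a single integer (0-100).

Op 1: a = malloc(4) -> a = 0; heap: [0-3 ALLOC][4-39 FREE]
Op 2: free(a) -> (freed a); heap: [0-39 FREE]
Op 3: b = malloc(2) -> b = 0; heap: [0-1 ALLOC][2-39 FREE]
Op 4: free(b) -> (freed b); heap: [0-39 FREE]
Op 5: c = malloc(9) -> c = 0; heap: [0-8 ALLOC][9-39 FREE]
Op 6: free(c) -> (freed c); heap: [0-39 FREE]
Op 7: d = malloc(8) -> d = 0; heap: [0-7 ALLOC][8-39 FREE]
Op 8: e = malloc(13) -> e = 8; heap: [0-7 ALLOC][8-20 ALLOC][21-39 FREE]
Op 9: d = realloc(d, 5) -> d = 0; heap: [0-4 ALLOC][5-7 FREE][8-20 ALLOC][21-39 FREE]
Op 10: e = realloc(e, 6) -> e = 8; heap: [0-4 ALLOC][5-7 FREE][8-13 ALLOC][14-39 FREE]
Free blocks: [3 26] total_free=29 largest=26 -> 100*(29-26)/29 = 300/29 ≈ 10.345 -> rounds to 10

Answer: 10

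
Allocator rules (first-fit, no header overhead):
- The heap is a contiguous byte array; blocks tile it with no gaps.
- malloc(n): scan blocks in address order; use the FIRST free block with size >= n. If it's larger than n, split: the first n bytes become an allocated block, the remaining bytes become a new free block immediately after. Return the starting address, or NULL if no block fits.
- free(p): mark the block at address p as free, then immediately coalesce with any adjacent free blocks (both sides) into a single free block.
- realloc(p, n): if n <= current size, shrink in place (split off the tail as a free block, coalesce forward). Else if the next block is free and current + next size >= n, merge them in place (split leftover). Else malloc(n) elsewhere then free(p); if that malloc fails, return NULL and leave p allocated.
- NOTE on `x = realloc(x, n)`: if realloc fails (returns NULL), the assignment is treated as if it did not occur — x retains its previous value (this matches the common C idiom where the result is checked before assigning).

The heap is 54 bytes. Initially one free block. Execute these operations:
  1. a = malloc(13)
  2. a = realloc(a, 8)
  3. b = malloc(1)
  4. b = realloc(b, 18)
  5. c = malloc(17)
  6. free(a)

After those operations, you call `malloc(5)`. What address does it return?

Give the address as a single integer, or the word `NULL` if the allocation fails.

Op 1: a = malloc(13) -> a = 0; heap: [0-12 ALLOC][13-53 FREE]
Op 2: a = realloc(a, 8) -> a = 0; heap: [0-7 ALLOC][8-53 FREE]
Op 3: b = malloc(1) -> b = 8; heap: [0-7 ALLOC][8-8 ALLOC][9-53 FREE]
Op 4: b = realloc(b, 18) -> b = 8; heap: [0-7 ALLOC][8-25 ALLOC][26-53 FREE]
Op 5: c = malloc(17) -> c = 26; heap: [0-7 ALLOC][8-25 ALLOC][26-42 ALLOC][43-53 FREE]
Op 6: free(a) -> (freed a); heap: [0-7 FREE][8-25 ALLOC][26-42 ALLOC][43-53 FREE]
malloc(5): first-fit scan over [0-7 FREE][8-25 ALLOC][26-42 ALLOC][43-53 FREE] -> 0

Answer: 0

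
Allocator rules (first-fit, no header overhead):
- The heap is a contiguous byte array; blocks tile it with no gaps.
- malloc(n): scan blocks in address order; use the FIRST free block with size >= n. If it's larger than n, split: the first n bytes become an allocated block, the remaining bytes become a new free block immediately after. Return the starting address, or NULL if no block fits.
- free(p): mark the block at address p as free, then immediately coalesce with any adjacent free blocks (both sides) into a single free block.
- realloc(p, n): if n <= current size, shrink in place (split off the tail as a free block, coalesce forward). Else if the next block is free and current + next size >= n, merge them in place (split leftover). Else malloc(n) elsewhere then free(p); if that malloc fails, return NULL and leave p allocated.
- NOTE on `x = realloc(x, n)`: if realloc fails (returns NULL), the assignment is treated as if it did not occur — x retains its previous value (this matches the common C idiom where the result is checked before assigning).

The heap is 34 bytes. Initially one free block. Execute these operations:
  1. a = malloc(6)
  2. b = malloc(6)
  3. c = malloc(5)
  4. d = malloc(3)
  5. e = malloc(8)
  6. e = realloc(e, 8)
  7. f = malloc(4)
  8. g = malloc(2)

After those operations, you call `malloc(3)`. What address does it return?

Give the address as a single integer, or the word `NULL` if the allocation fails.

Answer: NULL

Derivation:
Op 1: a = malloc(6) -> a = 0; heap: [0-5 ALLOC][6-33 FREE]
Op 2: b = malloc(6) -> b = 6; heap: [0-5 ALLOC][6-11 ALLOC][12-33 FREE]
Op 3: c = malloc(5) -> c = 12; heap: [0-5 ALLOC][6-11 ALLOC][12-16 ALLOC][17-33 FREE]
Op 4: d = malloc(3) -> d = 17; heap: [0-5 ALLOC][6-11 ALLOC][12-16 ALLOC][17-19 ALLOC][20-33 FREE]
Op 5: e = malloc(8) -> e = 20; heap: [0-5 ALLOC][6-11 ALLOC][12-16 ALLOC][17-19 ALLOC][20-27 ALLOC][28-33 FREE]
Op 6: e = realloc(e, 8) -> e = 20; heap: [0-5 ALLOC][6-11 ALLOC][12-16 ALLOC][17-19 ALLOC][20-27 ALLOC][28-33 FREE]
Op 7: f = malloc(4) -> f = 28; heap: [0-5 ALLOC][6-11 ALLOC][12-16 ALLOC][17-19 ALLOC][20-27 ALLOC][28-31 ALLOC][32-33 FREE]
Op 8: g = malloc(2) -> g = 32; heap: [0-5 ALLOC][6-11 ALLOC][12-16 ALLOC][17-19 ALLOC][20-27 ALLOC][28-31 ALLOC][32-33 ALLOC]
malloc(3): first-fit scan over [0-5 ALLOC][6-11 ALLOC][12-16 ALLOC][17-19 ALLOC][20-27 ALLOC][28-31 ALLOC][32-33 ALLOC] -> NULL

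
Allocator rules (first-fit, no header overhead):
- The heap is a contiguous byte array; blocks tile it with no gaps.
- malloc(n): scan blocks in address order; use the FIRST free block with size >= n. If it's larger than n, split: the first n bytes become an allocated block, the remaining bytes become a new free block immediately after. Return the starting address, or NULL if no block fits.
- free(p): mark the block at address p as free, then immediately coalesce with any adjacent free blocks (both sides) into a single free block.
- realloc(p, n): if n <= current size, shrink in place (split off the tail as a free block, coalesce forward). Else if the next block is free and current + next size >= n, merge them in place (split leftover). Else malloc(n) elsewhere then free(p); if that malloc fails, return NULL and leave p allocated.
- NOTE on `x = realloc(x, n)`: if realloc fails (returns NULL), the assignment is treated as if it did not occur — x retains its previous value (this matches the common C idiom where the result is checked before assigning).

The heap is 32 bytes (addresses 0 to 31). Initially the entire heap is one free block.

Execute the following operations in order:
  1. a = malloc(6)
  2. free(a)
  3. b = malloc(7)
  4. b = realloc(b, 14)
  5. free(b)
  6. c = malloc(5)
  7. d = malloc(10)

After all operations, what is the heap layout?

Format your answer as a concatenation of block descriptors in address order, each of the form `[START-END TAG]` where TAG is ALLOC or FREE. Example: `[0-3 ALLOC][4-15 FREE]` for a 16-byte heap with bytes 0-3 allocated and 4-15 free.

Op 1: a = malloc(6) -> a = 0; heap: [0-5 ALLOC][6-31 FREE]
Op 2: free(a) -> (freed a); heap: [0-31 FREE]
Op 3: b = malloc(7) -> b = 0; heap: [0-6 ALLOC][7-31 FREE]
Op 4: b = realloc(b, 14) -> b = 0; heap: [0-13 ALLOC][14-31 FREE]
Op 5: free(b) -> (freed b); heap: [0-31 FREE]
Op 6: c = malloc(5) -> c = 0; heap: [0-4 ALLOC][5-31 FREE]
Op 7: d = malloc(10) -> d = 5; heap: [0-4 ALLOC][5-14 ALLOC][15-31 FREE]

Answer: [0-4 ALLOC][5-14 ALLOC][15-31 FREE]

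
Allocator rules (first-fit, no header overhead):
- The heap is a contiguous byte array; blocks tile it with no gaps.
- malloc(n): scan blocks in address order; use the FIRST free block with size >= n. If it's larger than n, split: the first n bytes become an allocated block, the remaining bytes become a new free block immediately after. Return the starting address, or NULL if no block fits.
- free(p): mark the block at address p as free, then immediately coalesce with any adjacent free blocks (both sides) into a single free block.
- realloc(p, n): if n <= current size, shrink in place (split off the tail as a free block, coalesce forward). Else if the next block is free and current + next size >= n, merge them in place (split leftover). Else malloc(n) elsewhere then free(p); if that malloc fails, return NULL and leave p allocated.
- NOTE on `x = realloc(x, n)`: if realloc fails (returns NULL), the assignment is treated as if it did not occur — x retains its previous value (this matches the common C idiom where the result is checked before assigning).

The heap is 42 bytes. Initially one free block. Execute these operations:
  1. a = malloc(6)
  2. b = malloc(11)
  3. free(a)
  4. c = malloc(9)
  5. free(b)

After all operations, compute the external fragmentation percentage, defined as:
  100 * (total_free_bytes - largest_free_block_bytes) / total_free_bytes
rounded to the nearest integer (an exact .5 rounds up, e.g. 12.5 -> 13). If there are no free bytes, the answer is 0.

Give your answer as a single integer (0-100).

Op 1: a = malloc(6) -> a = 0; heap: [0-5 ALLOC][6-41 FREE]
Op 2: b = malloc(11) -> b = 6; heap: [0-5 ALLOC][6-16 ALLOC][17-41 FREE]
Op 3: free(a) -> (freed a); heap: [0-5 FREE][6-16 ALLOC][17-41 FREE]
Op 4: c = malloc(9) -> c = 17; heap: [0-5 FREE][6-16 ALLOC][17-25 ALLOC][26-41 FREE]
Op 5: free(b) -> (freed b); heap: [0-16 FREE][17-25 ALLOC][26-41 FREE]
Free blocks: [17 16] total_free=33 largest=17 -> 100*(33-17)/33 = 1600/33 ≈ 48.485 -> rounds to 48

Answer: 48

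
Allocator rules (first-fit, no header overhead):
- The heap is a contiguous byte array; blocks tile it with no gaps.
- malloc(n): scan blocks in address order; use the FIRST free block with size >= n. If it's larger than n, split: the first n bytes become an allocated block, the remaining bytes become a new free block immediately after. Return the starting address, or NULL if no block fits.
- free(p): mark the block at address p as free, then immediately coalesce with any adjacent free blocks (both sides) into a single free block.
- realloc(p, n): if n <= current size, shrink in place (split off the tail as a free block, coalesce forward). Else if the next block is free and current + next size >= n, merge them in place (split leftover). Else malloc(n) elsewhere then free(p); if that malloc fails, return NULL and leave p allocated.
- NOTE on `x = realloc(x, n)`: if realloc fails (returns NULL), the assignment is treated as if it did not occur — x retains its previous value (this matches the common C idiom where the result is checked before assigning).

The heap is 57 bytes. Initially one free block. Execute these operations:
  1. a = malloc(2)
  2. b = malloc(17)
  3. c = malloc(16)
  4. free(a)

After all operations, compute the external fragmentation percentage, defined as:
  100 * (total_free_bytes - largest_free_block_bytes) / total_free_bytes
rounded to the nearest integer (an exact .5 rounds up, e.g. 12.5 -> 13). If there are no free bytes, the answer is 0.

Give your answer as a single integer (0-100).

Answer: 8

Derivation:
Op 1: a = malloc(2) -> a = 0; heap: [0-1 ALLOC][2-56 FREE]
Op 2: b = malloc(17) -> b = 2; heap: [0-1 ALLOC][2-18 ALLOC][19-56 FREE]
Op 3: c = malloc(16) -> c = 19; heap: [0-1 ALLOC][2-18 ALLOC][19-34 ALLOC][35-56 FREE]
Op 4: free(a) -> (freed a); heap: [0-1 FREE][2-18 ALLOC][19-34 ALLOC][35-56 FREE]
Free blocks: [2 22] total_free=24 largest=22 -> 100*(24-22)/24 = 200/24 ≈ 8.333 -> rounds to 8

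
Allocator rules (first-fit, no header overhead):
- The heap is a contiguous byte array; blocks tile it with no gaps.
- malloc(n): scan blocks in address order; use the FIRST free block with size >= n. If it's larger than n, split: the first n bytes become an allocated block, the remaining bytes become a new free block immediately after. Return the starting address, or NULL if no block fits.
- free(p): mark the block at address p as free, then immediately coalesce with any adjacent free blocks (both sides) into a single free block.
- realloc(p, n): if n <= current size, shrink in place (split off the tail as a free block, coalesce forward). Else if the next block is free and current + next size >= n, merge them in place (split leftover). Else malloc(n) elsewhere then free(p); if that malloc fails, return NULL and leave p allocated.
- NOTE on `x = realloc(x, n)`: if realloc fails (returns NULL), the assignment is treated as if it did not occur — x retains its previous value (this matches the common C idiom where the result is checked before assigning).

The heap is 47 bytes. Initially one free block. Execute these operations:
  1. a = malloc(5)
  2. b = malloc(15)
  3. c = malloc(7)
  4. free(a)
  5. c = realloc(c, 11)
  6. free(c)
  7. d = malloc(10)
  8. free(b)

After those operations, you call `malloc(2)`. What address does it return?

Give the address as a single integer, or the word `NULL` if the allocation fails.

Answer: 0

Derivation:
Op 1: a = malloc(5) -> a = 0; heap: [0-4 ALLOC][5-46 FREE]
Op 2: b = malloc(15) -> b = 5; heap: [0-4 ALLOC][5-19 ALLOC][20-46 FREE]
Op 3: c = malloc(7) -> c = 20; heap: [0-4 ALLOC][5-19 ALLOC][20-26 ALLOC][27-46 FREE]
Op 4: free(a) -> (freed a); heap: [0-4 FREE][5-19 ALLOC][20-26 ALLOC][27-46 FREE]
Op 5: c = realloc(c, 11) -> c = 20; heap: [0-4 FREE][5-19 ALLOC][20-30 ALLOC][31-46 FREE]
Op 6: free(c) -> (freed c); heap: [0-4 FREE][5-19 ALLOC][20-46 FREE]
Op 7: d = malloc(10) -> d = 20; heap: [0-4 FREE][5-19 ALLOC][20-29 ALLOC][30-46 FREE]
Op 8: free(b) -> (freed b); heap: [0-19 FREE][20-29 ALLOC][30-46 FREE]
malloc(2): first-fit scan over [0-19 FREE][20-29 ALLOC][30-46 FREE] -> 0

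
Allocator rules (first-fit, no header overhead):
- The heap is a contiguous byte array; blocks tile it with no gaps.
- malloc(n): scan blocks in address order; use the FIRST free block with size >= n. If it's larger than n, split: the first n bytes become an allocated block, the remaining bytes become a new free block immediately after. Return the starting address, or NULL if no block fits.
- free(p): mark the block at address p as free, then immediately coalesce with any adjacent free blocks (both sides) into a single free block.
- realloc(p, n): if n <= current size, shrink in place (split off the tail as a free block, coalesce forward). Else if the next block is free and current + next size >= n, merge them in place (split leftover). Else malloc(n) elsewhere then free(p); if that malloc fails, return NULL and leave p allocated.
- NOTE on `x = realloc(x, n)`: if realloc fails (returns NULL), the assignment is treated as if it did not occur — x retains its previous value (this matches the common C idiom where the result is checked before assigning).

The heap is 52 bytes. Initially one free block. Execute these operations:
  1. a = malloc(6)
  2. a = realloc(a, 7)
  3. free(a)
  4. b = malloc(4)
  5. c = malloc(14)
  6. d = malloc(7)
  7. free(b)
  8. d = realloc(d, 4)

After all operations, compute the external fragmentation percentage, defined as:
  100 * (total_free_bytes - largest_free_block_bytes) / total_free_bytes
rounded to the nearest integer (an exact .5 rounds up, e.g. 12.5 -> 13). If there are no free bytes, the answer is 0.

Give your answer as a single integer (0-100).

Op 1: a = malloc(6) -> a = 0; heap: [0-5 ALLOC][6-51 FREE]
Op 2: a = realloc(a, 7) -> a = 0; heap: [0-6 ALLOC][7-51 FREE]
Op 3: free(a) -> (freed a); heap: [0-51 FREE]
Op 4: b = malloc(4) -> b = 0; heap: [0-3 ALLOC][4-51 FREE]
Op 5: c = malloc(14) -> c = 4; heap: [0-3 ALLOC][4-17 ALLOC][18-51 FREE]
Op 6: d = malloc(7) -> d = 18; heap: [0-3 ALLOC][4-17 ALLOC][18-24 ALLOC][25-51 FREE]
Op 7: free(b) -> (freed b); heap: [0-3 FREE][4-17 ALLOC][18-24 ALLOC][25-51 FREE]
Op 8: d = realloc(d, 4) -> d = 18; heap: [0-3 FREE][4-17 ALLOC][18-21 ALLOC][22-51 FREE]
Free blocks: [4 30] total_free=34 largest=30 -> 100*(34-30)/34 = 400/34 ≈ 11.765 -> rounds to 12

Answer: 12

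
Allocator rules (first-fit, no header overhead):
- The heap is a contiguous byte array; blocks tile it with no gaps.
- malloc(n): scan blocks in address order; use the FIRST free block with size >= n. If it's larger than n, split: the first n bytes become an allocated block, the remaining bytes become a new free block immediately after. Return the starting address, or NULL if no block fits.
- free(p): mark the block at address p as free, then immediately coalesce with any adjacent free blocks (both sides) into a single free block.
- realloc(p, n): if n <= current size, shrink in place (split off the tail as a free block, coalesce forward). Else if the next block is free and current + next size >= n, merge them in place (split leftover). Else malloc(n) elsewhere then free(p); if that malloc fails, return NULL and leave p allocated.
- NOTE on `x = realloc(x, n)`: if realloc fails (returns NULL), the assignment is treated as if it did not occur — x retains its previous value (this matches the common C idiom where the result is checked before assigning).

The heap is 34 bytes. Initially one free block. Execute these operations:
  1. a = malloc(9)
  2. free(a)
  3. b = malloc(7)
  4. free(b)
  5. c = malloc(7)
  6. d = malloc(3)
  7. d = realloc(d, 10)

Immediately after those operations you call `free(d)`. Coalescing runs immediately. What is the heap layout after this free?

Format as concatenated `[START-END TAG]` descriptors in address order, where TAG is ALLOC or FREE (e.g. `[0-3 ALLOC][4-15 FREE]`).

Op 1: a = malloc(9) -> a = 0; heap: [0-8 ALLOC][9-33 FREE]
Op 2: free(a) -> (freed a); heap: [0-33 FREE]
Op 3: b = malloc(7) -> b = 0; heap: [0-6 ALLOC][7-33 FREE]
Op 4: free(b) -> (freed b); heap: [0-33 FREE]
Op 5: c = malloc(7) -> c = 0; heap: [0-6 ALLOC][7-33 FREE]
Op 6: d = malloc(3) -> d = 7; heap: [0-6 ALLOC][7-9 ALLOC][10-33 FREE]
Op 7: d = realloc(d, 10) -> d = 7; heap: [0-6 ALLOC][7-16 ALLOC][17-33 FREE]
free(d): d = 7 -> block [7-16 ALLOC]; mark free, coalesce with adjacent free neighbors -> [0-6 ALLOC][7-33 FREE]

Answer: [0-6 ALLOC][7-33 FREE]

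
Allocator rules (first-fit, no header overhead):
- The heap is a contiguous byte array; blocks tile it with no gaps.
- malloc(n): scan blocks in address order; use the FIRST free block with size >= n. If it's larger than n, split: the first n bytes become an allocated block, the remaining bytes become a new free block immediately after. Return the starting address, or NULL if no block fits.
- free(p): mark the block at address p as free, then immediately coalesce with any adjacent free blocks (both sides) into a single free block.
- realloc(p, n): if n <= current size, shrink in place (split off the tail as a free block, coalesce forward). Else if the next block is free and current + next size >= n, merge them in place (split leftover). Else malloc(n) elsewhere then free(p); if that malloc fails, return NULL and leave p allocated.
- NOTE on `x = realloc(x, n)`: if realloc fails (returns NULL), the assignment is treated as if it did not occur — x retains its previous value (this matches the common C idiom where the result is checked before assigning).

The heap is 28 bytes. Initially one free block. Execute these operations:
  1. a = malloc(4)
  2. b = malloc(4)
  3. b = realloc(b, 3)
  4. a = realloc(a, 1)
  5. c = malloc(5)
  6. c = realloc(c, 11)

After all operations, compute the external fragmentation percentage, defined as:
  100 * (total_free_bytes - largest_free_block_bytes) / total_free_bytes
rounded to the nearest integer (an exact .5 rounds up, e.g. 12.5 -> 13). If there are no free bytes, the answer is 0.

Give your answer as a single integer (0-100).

Answer: 23

Derivation:
Op 1: a = malloc(4) -> a = 0; heap: [0-3 ALLOC][4-27 FREE]
Op 2: b = malloc(4) -> b = 4; heap: [0-3 ALLOC][4-7 ALLOC][8-27 FREE]
Op 3: b = realloc(b, 3) -> b = 4; heap: [0-3 ALLOC][4-6 ALLOC][7-27 FREE]
Op 4: a = realloc(a, 1) -> a = 0; heap: [0-0 ALLOC][1-3 FREE][4-6 ALLOC][7-27 FREE]
Op 5: c = malloc(5) -> c = 7; heap: [0-0 ALLOC][1-3 FREE][4-6 ALLOC][7-11 ALLOC][12-27 FREE]
Op 6: c = realloc(c, 11) -> c = 7; heap: [0-0 ALLOC][1-3 FREE][4-6 ALLOC][7-17 ALLOC][18-27 FREE]
Free blocks: [3 10] total_free=13 largest=10 -> 100*(13-10)/13 = 300/13 ≈ 23.077 -> rounds to 23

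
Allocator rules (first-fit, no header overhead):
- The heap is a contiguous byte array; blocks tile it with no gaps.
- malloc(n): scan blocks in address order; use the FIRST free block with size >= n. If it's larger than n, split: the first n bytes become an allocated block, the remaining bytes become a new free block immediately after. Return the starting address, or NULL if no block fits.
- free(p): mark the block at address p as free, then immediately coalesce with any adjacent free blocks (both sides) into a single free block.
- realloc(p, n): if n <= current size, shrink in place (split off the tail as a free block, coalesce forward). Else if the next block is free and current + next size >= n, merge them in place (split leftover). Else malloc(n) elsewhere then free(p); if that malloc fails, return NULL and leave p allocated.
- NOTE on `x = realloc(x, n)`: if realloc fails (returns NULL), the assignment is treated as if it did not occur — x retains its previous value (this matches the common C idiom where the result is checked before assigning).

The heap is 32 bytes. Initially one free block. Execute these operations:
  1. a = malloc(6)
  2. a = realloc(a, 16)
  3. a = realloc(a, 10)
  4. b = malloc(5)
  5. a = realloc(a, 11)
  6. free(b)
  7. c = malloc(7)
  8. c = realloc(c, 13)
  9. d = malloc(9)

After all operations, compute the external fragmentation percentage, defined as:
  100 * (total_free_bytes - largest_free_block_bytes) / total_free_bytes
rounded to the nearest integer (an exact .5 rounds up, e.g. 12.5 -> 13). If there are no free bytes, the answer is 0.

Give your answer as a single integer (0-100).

Answer: 25

Derivation:
Op 1: a = malloc(6) -> a = 0; heap: [0-5 ALLOC][6-31 FREE]
Op 2: a = realloc(a, 16) -> a = 0; heap: [0-15 ALLOC][16-31 FREE]
Op 3: a = realloc(a, 10) -> a = 0; heap: [0-9 ALLOC][10-31 FREE]
Op 4: b = malloc(5) -> b = 10; heap: [0-9 ALLOC][10-14 ALLOC][15-31 FREE]
Op 5: a = realloc(a, 11) -> a = 15; heap: [0-9 FREE][10-14 ALLOC][15-25 ALLOC][26-31 FREE]
Op 6: free(b) -> (freed b); heap: [0-14 FREE][15-25 ALLOC][26-31 FREE]
Op 7: c = malloc(7) -> c = 0; heap: [0-6 ALLOC][7-14 FREE][15-25 ALLOC][26-31 FREE]
Op 8: c = realloc(c, 13) -> c = 0; heap: [0-12 ALLOC][13-14 FREE][15-25 ALLOC][26-31 FREE]
Op 9: d = malloc(9) -> d = NULL; heap: [0-12 ALLOC][13-14 FREE][15-25 ALLOC][26-31 FREE]
Free blocks: [2 6] total_free=8 largest=6 -> 100*(8-6)/8 = 200/8 = 25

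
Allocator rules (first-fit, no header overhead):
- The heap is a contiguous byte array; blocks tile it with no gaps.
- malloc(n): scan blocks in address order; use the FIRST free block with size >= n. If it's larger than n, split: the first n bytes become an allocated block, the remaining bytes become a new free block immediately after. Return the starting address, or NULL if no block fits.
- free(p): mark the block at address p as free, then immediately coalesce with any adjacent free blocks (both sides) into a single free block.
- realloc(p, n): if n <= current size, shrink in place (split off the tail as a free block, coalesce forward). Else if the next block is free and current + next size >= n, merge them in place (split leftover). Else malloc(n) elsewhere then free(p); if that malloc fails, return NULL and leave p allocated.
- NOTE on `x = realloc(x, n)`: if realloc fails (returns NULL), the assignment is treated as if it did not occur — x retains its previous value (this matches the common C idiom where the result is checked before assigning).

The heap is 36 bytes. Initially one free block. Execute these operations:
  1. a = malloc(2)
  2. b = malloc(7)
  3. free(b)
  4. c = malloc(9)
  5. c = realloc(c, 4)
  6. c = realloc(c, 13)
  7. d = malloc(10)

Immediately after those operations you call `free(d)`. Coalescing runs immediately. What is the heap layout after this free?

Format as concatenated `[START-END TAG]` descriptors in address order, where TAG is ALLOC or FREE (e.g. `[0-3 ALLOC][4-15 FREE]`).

Op 1: a = malloc(2) -> a = 0; heap: [0-1 ALLOC][2-35 FREE]
Op 2: b = malloc(7) -> b = 2; heap: [0-1 ALLOC][2-8 ALLOC][9-35 FREE]
Op 3: free(b) -> (freed b); heap: [0-1 ALLOC][2-35 FREE]
Op 4: c = malloc(9) -> c = 2; heap: [0-1 ALLOC][2-10 ALLOC][11-35 FREE]
Op 5: c = realloc(c, 4) -> c = 2; heap: [0-1 ALLOC][2-5 ALLOC][6-35 FREE]
Op 6: c = realloc(c, 13) -> c = 2; heap: [0-1 ALLOC][2-14 ALLOC][15-35 FREE]
Op 7: d = malloc(10) -> d = 15; heap: [0-1 ALLOC][2-14 ALLOC][15-24 ALLOC][25-35 FREE]
free(d): d = 15 -> block [15-24 ALLOC]; mark free, coalesce with adjacent free neighbors -> [0-1 ALLOC][2-14 ALLOC][15-35 FREE]

Answer: [0-1 ALLOC][2-14 ALLOC][15-35 FREE]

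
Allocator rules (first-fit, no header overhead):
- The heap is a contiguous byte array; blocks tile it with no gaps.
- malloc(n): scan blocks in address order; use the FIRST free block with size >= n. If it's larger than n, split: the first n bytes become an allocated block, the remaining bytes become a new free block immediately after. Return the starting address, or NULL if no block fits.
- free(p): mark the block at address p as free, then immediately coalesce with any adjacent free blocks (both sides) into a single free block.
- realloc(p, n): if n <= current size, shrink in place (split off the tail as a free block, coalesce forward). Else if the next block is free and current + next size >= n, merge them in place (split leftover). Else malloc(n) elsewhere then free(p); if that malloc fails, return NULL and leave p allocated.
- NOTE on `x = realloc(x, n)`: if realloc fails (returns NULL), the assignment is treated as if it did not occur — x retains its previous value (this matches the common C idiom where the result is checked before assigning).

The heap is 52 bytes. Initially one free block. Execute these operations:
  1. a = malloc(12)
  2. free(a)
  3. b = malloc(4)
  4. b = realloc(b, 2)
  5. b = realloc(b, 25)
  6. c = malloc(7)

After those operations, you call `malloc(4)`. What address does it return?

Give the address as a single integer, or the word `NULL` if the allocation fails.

Op 1: a = malloc(12) -> a = 0; heap: [0-11 ALLOC][12-51 FREE]
Op 2: free(a) -> (freed a); heap: [0-51 FREE]
Op 3: b = malloc(4) -> b = 0; heap: [0-3 ALLOC][4-51 FREE]
Op 4: b = realloc(b, 2) -> b = 0; heap: [0-1 ALLOC][2-51 FREE]
Op 5: b = realloc(b, 25) -> b = 0; heap: [0-24 ALLOC][25-51 FREE]
Op 6: c = malloc(7) -> c = 25; heap: [0-24 ALLOC][25-31 ALLOC][32-51 FREE]
malloc(4): first-fit scan over [0-24 ALLOC][25-31 ALLOC][32-51 FREE] -> 32

Answer: 32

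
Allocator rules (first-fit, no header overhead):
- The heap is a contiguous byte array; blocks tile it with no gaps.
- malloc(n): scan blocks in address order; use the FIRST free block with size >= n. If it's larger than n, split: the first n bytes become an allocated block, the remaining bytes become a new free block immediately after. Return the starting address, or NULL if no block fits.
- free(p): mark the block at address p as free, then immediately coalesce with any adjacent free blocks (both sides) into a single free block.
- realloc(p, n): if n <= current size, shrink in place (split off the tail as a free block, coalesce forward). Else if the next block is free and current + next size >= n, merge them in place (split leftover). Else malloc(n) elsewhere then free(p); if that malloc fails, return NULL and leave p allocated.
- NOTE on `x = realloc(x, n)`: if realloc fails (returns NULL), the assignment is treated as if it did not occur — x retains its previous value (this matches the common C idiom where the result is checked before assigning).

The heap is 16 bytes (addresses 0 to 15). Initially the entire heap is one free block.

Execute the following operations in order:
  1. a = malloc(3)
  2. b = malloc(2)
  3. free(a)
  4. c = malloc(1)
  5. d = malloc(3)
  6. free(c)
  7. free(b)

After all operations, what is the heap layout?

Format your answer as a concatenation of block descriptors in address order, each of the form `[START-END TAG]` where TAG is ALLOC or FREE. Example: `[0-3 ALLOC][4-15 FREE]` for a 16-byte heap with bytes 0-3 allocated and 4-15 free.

Op 1: a = malloc(3) -> a = 0; heap: [0-2 ALLOC][3-15 FREE]
Op 2: b = malloc(2) -> b = 3; heap: [0-2 ALLOC][3-4 ALLOC][5-15 FREE]
Op 3: free(a) -> (freed a); heap: [0-2 FREE][3-4 ALLOC][5-15 FREE]
Op 4: c = malloc(1) -> c = 0; heap: [0-0 ALLOC][1-2 FREE][3-4 ALLOC][5-15 FREE]
Op 5: d = malloc(3) -> d = 5; heap: [0-0 ALLOC][1-2 FREE][3-4 ALLOC][5-7 ALLOC][8-15 FREE]
Op 6: free(c) -> (freed c); heap: [0-2 FREE][3-4 ALLOC][5-7 ALLOC][8-15 FREE]
Op 7: free(b) -> (freed b); heap: [0-4 FREE][5-7 ALLOC][8-15 FREE]

Answer: [0-4 FREE][5-7 ALLOC][8-15 FREE]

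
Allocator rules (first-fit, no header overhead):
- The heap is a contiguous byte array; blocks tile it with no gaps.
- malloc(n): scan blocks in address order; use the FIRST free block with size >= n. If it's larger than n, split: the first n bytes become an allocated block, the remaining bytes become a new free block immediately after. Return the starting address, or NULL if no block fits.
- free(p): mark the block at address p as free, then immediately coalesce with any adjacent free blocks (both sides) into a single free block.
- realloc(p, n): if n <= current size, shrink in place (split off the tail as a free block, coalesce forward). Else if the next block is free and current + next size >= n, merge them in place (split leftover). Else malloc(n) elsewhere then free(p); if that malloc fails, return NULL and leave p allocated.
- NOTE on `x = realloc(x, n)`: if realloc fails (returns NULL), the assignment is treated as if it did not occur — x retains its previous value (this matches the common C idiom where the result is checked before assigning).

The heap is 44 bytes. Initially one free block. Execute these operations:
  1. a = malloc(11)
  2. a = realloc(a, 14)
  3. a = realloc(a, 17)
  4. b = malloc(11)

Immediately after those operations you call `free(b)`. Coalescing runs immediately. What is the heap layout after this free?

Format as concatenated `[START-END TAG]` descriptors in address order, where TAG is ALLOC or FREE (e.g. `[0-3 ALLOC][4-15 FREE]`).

Answer: [0-16 ALLOC][17-43 FREE]

Derivation:
Op 1: a = malloc(11) -> a = 0; heap: [0-10 ALLOC][11-43 FREE]
Op 2: a = realloc(a, 14) -> a = 0; heap: [0-13 ALLOC][14-43 FREE]
Op 3: a = realloc(a, 17) -> a = 0; heap: [0-16 ALLOC][17-43 FREE]
Op 4: b = malloc(11) -> b = 17; heap: [0-16 ALLOC][17-27 ALLOC][28-43 FREE]
free(b): b = 17 -> block [17-27 ALLOC]; mark free, coalesce with adjacent free neighbors -> [0-16 ALLOC][17-43 FREE]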